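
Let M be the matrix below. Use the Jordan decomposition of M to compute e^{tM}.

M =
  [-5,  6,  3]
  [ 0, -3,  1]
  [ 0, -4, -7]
e^{tM} =
  [exp(-5*t), 6*t*exp(-5*t), 3*t*exp(-5*t)]
  [0, 2*t*exp(-5*t) + exp(-5*t), t*exp(-5*t)]
  [0, -4*t*exp(-5*t), -2*t*exp(-5*t) + exp(-5*t)]

Strategy: write M = P · J · P⁻¹ where J is a Jordan canonical form, so e^{tM} = P · e^{tJ} · P⁻¹, and e^{tJ} can be computed block-by-block.

M has Jordan form
J =
  [-5,  1,  0]
  [ 0, -5,  0]
  [ 0,  0, -5]
(up to reordering of blocks).

Per-block formulas:
  For a 2×2 Jordan block J_2(-5): exp(t · J_2(-5)) = e^(-5t)·(I + t·N), where N is the 2×2 nilpotent shift.
  For a 1×1 block at λ = -5: exp(t · [-5]) = [e^(-5t)].

After assembling e^{tJ} and conjugating by P, we get:

e^{tM} =
  [exp(-5*t), 6*t*exp(-5*t), 3*t*exp(-5*t)]
  [0, 2*t*exp(-5*t) + exp(-5*t), t*exp(-5*t)]
  [0, -4*t*exp(-5*t), -2*t*exp(-5*t) + exp(-5*t)]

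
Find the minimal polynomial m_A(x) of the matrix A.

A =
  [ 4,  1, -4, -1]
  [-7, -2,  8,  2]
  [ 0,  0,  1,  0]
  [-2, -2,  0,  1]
x^3 - 3*x^2 + 3*x - 1

The characteristic polynomial is χ_A(x) = (x - 1)^4, so the eigenvalues are known. The minimal polynomial is
  m_A(x) = Π_λ (x − λ)^{k_λ}
where k_λ is the size of the *largest* Jordan block for λ (equivalently, the smallest k with (A − λI)^k v = 0 for every generalised eigenvector v of λ).

  λ = 1: largest Jordan block has size 3, contributing (x − 1)^3

So m_A(x) = (x - 1)^3 = x^3 - 3*x^2 + 3*x - 1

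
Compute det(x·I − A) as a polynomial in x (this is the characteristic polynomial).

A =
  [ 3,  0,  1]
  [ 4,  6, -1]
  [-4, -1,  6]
x^3 - 15*x^2 + 75*x - 125

Expanding det(x·I − A) (e.g. by cofactor expansion or by noting that A is similar to its Jordan form J, which has the same characteristic polynomial as A) gives
  χ_A(x) = x^3 - 15*x^2 + 75*x - 125
which factors as (x - 5)^3. The eigenvalues (with algebraic multiplicities) are λ = 5 with multiplicity 3.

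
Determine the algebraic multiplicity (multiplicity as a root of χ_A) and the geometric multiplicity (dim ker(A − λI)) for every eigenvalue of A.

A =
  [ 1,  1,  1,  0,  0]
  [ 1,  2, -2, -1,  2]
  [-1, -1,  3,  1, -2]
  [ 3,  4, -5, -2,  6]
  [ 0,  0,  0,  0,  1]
λ = 1: alg = 5, geom = 3

Step 1 — factor the characteristic polynomial to read off the algebraic multiplicities:
  χ_A(x) = (x - 1)^5

Step 2 — compute geometric multiplicities via the rank-nullity identity g(λ) = n − rank(A − λI):
  rank(A − (1)·I) = 2, so dim ker(A − (1)·I) = n − 2 = 3

Summary:
  λ = 1: algebraic multiplicity = 5, geometric multiplicity = 3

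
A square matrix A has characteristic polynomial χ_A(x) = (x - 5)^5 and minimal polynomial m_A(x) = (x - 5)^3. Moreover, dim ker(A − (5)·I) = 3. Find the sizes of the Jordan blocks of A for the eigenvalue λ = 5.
Block sizes for λ = 5: [3, 1, 1]

Step 1 — from the characteristic polynomial, algebraic multiplicity of λ = 5 is 5. From dim ker(A − (5)·I) = 3, there are exactly 3 Jordan blocks for λ = 5.
Step 2 — from the minimal polynomial, the factor (x − 5)^3 tells us the largest block for λ = 5 has size 3.
Step 3 — with total size 5, 3 blocks, and largest block 3, the block sizes (in nonincreasing order) are [3, 1, 1].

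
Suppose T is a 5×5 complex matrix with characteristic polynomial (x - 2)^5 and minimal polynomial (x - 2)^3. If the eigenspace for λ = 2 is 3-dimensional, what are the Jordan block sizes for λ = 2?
Block sizes for λ = 2: [3, 1, 1]

Step 1 — from the characteristic polynomial, algebraic multiplicity of λ = 2 is 5. From dim ker(T − (2)·I) = 3, there are exactly 3 Jordan blocks for λ = 2.
Step 2 — from the minimal polynomial, the factor (x − 2)^3 tells us the largest block for λ = 2 has size 3.
Step 3 — with total size 5, 3 blocks, and largest block 3, the block sizes (in nonincreasing order) are [3, 1, 1].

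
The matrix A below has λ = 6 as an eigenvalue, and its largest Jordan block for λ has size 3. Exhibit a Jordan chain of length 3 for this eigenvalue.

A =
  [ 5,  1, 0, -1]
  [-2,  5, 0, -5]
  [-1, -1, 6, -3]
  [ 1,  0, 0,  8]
A Jordan chain for λ = 6 of length 3:
v_1 = (-2, -1, 0, 1)ᵀ
v_2 = (-1, -2, -1, 1)ᵀ
v_3 = (1, 0, 0, 0)ᵀ

Let N = A − (6)·I. We want v_3 with N^3 v_3 = 0 but N^2 v_3 ≠ 0; then v_{j-1} := N · v_j for j = 3, …, 2.

Pick v_3 = (1, 0, 0, 0)ᵀ.
Then v_2 = N · v_3 = (-1, -2, -1, 1)ᵀ.
Then v_1 = N · v_2 = (-2, -1, 0, 1)ᵀ.

Sanity check: (A − (6)·I) v_1 = (0, 0, 0, 0)ᵀ = 0. ✓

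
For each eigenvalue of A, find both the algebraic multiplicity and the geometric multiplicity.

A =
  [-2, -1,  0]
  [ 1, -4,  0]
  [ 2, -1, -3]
λ = -3: alg = 3, geom = 1

Step 1 — factor the characteristic polynomial to read off the algebraic multiplicities:
  χ_A(x) = (x + 3)^3

Step 2 — compute geometric multiplicities via the rank-nullity identity g(λ) = n − rank(A − λI):
  rank(A − (-3)·I) = 2, so dim ker(A − (-3)·I) = n − 2 = 1

Summary:
  λ = -3: algebraic multiplicity = 3, geometric multiplicity = 1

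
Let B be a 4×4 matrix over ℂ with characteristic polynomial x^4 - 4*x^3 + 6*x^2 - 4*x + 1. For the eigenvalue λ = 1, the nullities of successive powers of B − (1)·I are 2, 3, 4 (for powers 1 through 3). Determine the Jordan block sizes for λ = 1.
Block sizes for λ = 1: [3, 1]

From the dimensions of kernels of powers, the number of Jordan blocks of size at least j is d_j − d_{j−1} where d_j = dim ker(N^j) (with d_0 = 0). Computing the differences gives [2, 1, 1].
The number of blocks of size exactly k is (#blocks of size ≥ k) − (#blocks of size ≥ k + 1), so the partition is: 1 block(s) of size 1, 1 block(s) of size 3.
In nonincreasing order the block sizes are [3, 1].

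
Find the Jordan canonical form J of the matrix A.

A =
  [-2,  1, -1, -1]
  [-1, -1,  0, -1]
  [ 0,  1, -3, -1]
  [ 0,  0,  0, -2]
J_3(-2) ⊕ J_1(-2)

The characteristic polynomial is
  det(x·I − A) = x^4 + 8*x^3 + 24*x^2 + 32*x + 16 = (x + 2)^4

Eigenvalues and multiplicities (the geometric multiplicity of λ is n − rank(A − λI), which equals the number of Jordan blocks for λ):
  λ = -2: algebraic multiplicity = 4, geometric multiplicity = 2

Determining the block sizes for each eigenvalue:
  λ = -2: with am = 4 and gm = 2, the partition is not yet determined (e.g. several partitions of 4 into 2 parts exist). Let N = A − (-2)·I. Computing rank(N^1) = 2, rank(N^2) = 1, rank(N^3) = 0; the number of blocks of size ≥ j is rank(N^{j−1}) − rank(N^j), giving [2, 1, 1]. So we have 1 block(s) of size 3, 1 block(s) of size 1 → block sizes [3, 1]

Assembling the blocks gives a Jordan form
J =
  [-2,  1,  0,  0]
  [ 0, -2,  1,  0]
  [ 0,  0, -2,  0]
  [ 0,  0,  0, -2]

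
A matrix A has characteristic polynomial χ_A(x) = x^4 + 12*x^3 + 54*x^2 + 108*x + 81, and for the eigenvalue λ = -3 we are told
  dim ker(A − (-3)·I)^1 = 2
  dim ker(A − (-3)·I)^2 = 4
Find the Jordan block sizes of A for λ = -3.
Block sizes for λ = -3: [2, 2]

From the dimensions of kernels of powers, the number of Jordan blocks of size at least j is d_j − d_{j−1} where d_j = dim ker(N^j) (with d_0 = 0). Computing the differences gives [2, 2].
The number of blocks of size exactly k is (#blocks of size ≥ k) − (#blocks of size ≥ k + 1), so the partition is: 2 block(s) of size 2.
In nonincreasing order the block sizes are [2, 2].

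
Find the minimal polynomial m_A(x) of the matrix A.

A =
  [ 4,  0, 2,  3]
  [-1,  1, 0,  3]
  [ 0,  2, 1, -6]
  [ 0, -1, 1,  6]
x^3 - 9*x^2 + 27*x - 27

The characteristic polynomial is χ_A(x) = (x - 3)^4, so the eigenvalues are known. The minimal polynomial is
  m_A(x) = Π_λ (x − λ)^{k_λ}
where k_λ is the size of the *largest* Jordan block for λ (equivalently, the smallest k with (A − λI)^k v = 0 for every generalised eigenvector v of λ).

  λ = 3: largest Jordan block has size 3, contributing (x − 3)^3

So m_A(x) = (x - 3)^3 = x^3 - 9*x^2 + 27*x - 27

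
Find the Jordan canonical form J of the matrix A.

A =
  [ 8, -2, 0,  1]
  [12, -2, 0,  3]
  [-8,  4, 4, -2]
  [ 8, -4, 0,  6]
J_2(4) ⊕ J_1(4) ⊕ J_1(4)

The characteristic polynomial is
  det(x·I − A) = x^4 - 16*x^3 + 96*x^2 - 256*x + 256 = (x - 4)^4

Eigenvalues and multiplicities (the geometric multiplicity of λ is n − rank(A − λI), which equals the number of Jordan blocks for λ):
  λ = 4: algebraic multiplicity = 4, geometric multiplicity = 3

Determining the block sizes for each eigenvalue:
  λ = 4: 3 blocks summing to 4 forces exactly one block of size 2 and the rest size 1 → block sizes [2, 1, 1]

Assembling the blocks gives a Jordan form
J =
  [4, 1, 0, 0]
  [0, 4, 0, 0]
  [0, 0, 4, 0]
  [0, 0, 0, 4]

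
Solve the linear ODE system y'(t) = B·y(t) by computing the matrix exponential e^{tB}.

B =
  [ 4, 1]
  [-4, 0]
e^{tB} =
  [2*t*exp(2*t) + exp(2*t), t*exp(2*t)]
  [-4*t*exp(2*t), -2*t*exp(2*t) + exp(2*t)]

Strategy: write B = P · J · P⁻¹ where J is a Jordan canonical form, so e^{tB} = P · e^{tJ} · P⁻¹, and e^{tJ} can be computed block-by-block.

B has Jordan form
J =
  [2, 1]
  [0, 2]
(up to reordering of blocks).

Per-block formulas:
  For a 2×2 Jordan block J_2(2): exp(t · J_2(2)) = e^(2t)·(I + t·N), where N is the 2×2 nilpotent shift.

After assembling e^{tJ} and conjugating by P, we get:

e^{tB} =
  [2*t*exp(2*t) + exp(2*t), t*exp(2*t)]
  [-4*t*exp(2*t), -2*t*exp(2*t) + exp(2*t)]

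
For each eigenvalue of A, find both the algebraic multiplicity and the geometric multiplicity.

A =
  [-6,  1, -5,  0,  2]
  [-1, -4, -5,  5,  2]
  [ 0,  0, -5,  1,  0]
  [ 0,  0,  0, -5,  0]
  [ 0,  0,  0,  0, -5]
λ = -5: alg = 5, geom = 3

Step 1 — factor the characteristic polynomial to read off the algebraic multiplicities:
  χ_A(x) = (x + 5)^5

Step 2 — compute geometric multiplicities via the rank-nullity identity g(λ) = n − rank(A − λI):
  rank(A − (-5)·I) = 2, so dim ker(A − (-5)·I) = n − 2 = 3

Summary:
  λ = -5: algebraic multiplicity = 5, geometric multiplicity = 3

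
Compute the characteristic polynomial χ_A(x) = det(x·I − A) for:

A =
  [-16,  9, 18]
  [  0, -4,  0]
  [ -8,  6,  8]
x^3 + 12*x^2 + 48*x + 64

Expanding det(x·I − A) (e.g. by cofactor expansion or by noting that A is similar to its Jordan form J, which has the same characteristic polynomial as A) gives
  χ_A(x) = x^3 + 12*x^2 + 48*x + 64
which factors as (x + 4)^3. The eigenvalues (with algebraic multiplicities) are λ = -4 with multiplicity 3.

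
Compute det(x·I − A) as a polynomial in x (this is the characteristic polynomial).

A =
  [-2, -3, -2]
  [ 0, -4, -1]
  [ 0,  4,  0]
x^3 + 6*x^2 + 12*x + 8

Expanding det(x·I − A) (e.g. by cofactor expansion or by noting that A is similar to its Jordan form J, which has the same characteristic polynomial as A) gives
  χ_A(x) = x^3 + 6*x^2 + 12*x + 8
which factors as (x + 2)^3. The eigenvalues (with algebraic multiplicities) are λ = -2 with multiplicity 3.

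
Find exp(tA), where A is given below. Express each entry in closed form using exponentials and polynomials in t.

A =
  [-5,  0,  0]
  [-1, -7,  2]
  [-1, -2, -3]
e^{tA} =
  [exp(-5*t), 0, 0]
  [-t*exp(-5*t), -2*t*exp(-5*t) + exp(-5*t), 2*t*exp(-5*t)]
  [-t*exp(-5*t), -2*t*exp(-5*t), 2*t*exp(-5*t) + exp(-5*t)]

Strategy: write A = P · J · P⁻¹ where J is a Jordan canonical form, so e^{tA} = P · e^{tJ} · P⁻¹, and e^{tJ} can be computed block-by-block.

A has Jordan form
J =
  [-5,  1,  0]
  [ 0, -5,  0]
  [ 0,  0, -5]
(up to reordering of blocks).

Per-block formulas:
  For a 1×1 block at λ = -5: exp(t · [-5]) = [e^(-5t)].
  For a 2×2 Jordan block J_2(-5): exp(t · J_2(-5)) = e^(-5t)·(I + t·N), where N is the 2×2 nilpotent shift.

After assembling e^{tJ} and conjugating by P, we get:

e^{tA} =
  [exp(-5*t), 0, 0]
  [-t*exp(-5*t), -2*t*exp(-5*t) + exp(-5*t), 2*t*exp(-5*t)]
  [-t*exp(-5*t), -2*t*exp(-5*t), 2*t*exp(-5*t) + exp(-5*t)]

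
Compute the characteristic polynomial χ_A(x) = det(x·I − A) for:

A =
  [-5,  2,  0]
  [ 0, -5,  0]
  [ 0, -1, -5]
x^3 + 15*x^2 + 75*x + 125

Expanding det(x·I − A) (e.g. by cofactor expansion or by noting that A is similar to its Jordan form J, which has the same characteristic polynomial as A) gives
  χ_A(x) = x^3 + 15*x^2 + 75*x + 125
which factors as (x + 5)^3. The eigenvalues (with algebraic multiplicities) are λ = -5 with multiplicity 3.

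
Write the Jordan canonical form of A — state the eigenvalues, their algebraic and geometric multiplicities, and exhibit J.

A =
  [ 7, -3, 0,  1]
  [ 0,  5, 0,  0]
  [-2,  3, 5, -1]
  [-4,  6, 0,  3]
J_2(5) ⊕ J_1(5) ⊕ J_1(5)

The characteristic polynomial is
  det(x·I − A) = x^4 - 20*x^3 + 150*x^2 - 500*x + 625 = (x - 5)^4

Eigenvalues and multiplicities (the geometric multiplicity of λ is n − rank(A − λI), which equals the number of Jordan blocks for λ):
  λ = 5: algebraic multiplicity = 4, geometric multiplicity = 3

Determining the block sizes for each eigenvalue:
  λ = 5: 3 blocks summing to 4 forces exactly one block of size 2 and the rest size 1 → block sizes [2, 1, 1]

Assembling the blocks gives a Jordan form
J =
  [5, 1, 0, 0]
  [0, 5, 0, 0]
  [0, 0, 5, 0]
  [0, 0, 0, 5]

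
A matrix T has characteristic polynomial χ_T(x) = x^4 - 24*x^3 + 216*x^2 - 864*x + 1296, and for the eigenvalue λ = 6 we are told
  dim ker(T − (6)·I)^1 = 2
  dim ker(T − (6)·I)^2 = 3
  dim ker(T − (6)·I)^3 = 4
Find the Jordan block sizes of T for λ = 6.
Block sizes for λ = 6: [3, 1]

From the dimensions of kernels of powers, the number of Jordan blocks of size at least j is d_j − d_{j−1} where d_j = dim ker(N^j) (with d_0 = 0). Computing the differences gives [2, 1, 1].
The number of blocks of size exactly k is (#blocks of size ≥ k) − (#blocks of size ≥ k + 1), so the partition is: 1 block(s) of size 1, 1 block(s) of size 3.
In nonincreasing order the block sizes are [3, 1].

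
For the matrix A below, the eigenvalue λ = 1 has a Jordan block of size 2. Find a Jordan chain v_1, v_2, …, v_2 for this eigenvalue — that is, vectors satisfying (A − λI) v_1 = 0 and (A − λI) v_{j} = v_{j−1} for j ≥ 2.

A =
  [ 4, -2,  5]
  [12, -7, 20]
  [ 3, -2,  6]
A Jordan chain for λ = 1 of length 2:
v_1 = (3, 12, 3)ᵀ
v_2 = (1, 0, 0)ᵀ

Let N = A − (1)·I. We want v_2 with N^2 v_2 = 0 but N^1 v_2 ≠ 0; then v_{j-1} := N · v_j for j = 2, …, 2.

Pick v_2 = (1, 0, 0)ᵀ.
Then v_1 = N · v_2 = (3, 12, 3)ᵀ.

Sanity check: (A − (1)·I) v_1 = (0, 0, 0)ᵀ = 0. ✓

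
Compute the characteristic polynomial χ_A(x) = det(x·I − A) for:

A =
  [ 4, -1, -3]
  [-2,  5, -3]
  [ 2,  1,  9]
x^3 - 18*x^2 + 108*x - 216

Expanding det(x·I − A) (e.g. by cofactor expansion or by noting that A is similar to its Jordan form J, which has the same characteristic polynomial as A) gives
  χ_A(x) = x^3 - 18*x^2 + 108*x - 216
which factors as (x - 6)^3. The eigenvalues (with algebraic multiplicities) are λ = 6 with multiplicity 3.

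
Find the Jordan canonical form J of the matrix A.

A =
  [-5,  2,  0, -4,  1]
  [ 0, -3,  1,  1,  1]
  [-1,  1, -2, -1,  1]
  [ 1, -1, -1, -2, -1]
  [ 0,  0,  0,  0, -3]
J_3(-3) ⊕ J_2(-3)

The characteristic polynomial is
  det(x·I − A) = x^5 + 15*x^4 + 90*x^3 + 270*x^2 + 405*x + 243 = (x + 3)^5

Eigenvalues and multiplicities (the geometric multiplicity of λ is n − rank(A − λI), which equals the number of Jordan blocks for λ):
  λ = -3: algebraic multiplicity = 5, geometric multiplicity = 2

Determining the block sizes for each eigenvalue:
  λ = -3: with am = 5 and gm = 2, the partition is not yet determined (e.g. several partitions of 5 into 2 parts exist). Let N = A − (-3)·I. Computing rank(N^1) = 3, rank(N^2) = 1, rank(N^3) = 0; the number of blocks of size ≥ j is rank(N^{j−1}) − rank(N^j), giving [2, 2, 1]. So we have 1 block(s) of size 3, 1 block(s) of size 2 → block sizes [3, 2]

Assembling the blocks gives a Jordan form
J =
  [-3,  1,  0,  0,  0]
  [ 0, -3,  1,  0,  0]
  [ 0,  0, -3,  0,  0]
  [ 0,  0,  0, -3,  1]
  [ 0,  0,  0,  0, -3]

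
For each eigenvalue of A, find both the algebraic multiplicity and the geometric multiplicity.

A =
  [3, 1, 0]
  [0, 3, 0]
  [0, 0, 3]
λ = 3: alg = 3, geom = 2

Step 1 — factor the characteristic polynomial to read off the algebraic multiplicities:
  χ_A(x) = (x - 3)^3

Step 2 — compute geometric multiplicities via the rank-nullity identity g(λ) = n − rank(A − λI):
  rank(A − (3)·I) = 1, so dim ker(A − (3)·I) = n − 1 = 2

Summary:
  λ = 3: algebraic multiplicity = 3, geometric multiplicity = 2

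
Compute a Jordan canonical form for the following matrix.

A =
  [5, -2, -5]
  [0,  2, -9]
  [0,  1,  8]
J_3(5)

The characteristic polynomial is
  det(x·I − A) = x^3 - 15*x^2 + 75*x - 125 = (x - 5)^3

Eigenvalues and multiplicities (the geometric multiplicity of λ is n − rank(A − λI), which equals the number of Jordan blocks for λ):
  λ = 5: algebraic multiplicity = 3, geometric multiplicity = 1

Determining the block sizes for each eigenvalue:
  λ = 5: one block (gm = 1), so the single block has size am = 3 → block sizes [3]

Assembling the blocks gives a Jordan form
J =
  [5, 1, 0]
  [0, 5, 1]
  [0, 0, 5]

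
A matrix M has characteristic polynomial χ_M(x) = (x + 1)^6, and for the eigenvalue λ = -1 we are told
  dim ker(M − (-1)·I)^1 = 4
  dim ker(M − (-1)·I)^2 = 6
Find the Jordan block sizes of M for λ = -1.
Block sizes for λ = -1: [2, 2, 1, 1]

From the dimensions of kernels of powers, the number of Jordan blocks of size at least j is d_j − d_{j−1} where d_j = dim ker(N^j) (with d_0 = 0). Computing the differences gives [4, 2].
The number of blocks of size exactly k is (#blocks of size ≥ k) − (#blocks of size ≥ k + 1), so the partition is: 2 block(s) of size 1, 2 block(s) of size 2.
In nonincreasing order the block sizes are [2, 2, 1, 1].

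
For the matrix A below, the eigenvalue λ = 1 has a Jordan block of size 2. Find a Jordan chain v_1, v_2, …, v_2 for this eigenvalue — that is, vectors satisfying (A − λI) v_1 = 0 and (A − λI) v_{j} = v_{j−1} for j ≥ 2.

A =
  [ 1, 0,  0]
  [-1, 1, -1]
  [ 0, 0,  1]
A Jordan chain for λ = 1 of length 2:
v_1 = (0, -1, 0)ᵀ
v_2 = (1, 0, 0)ᵀ

Let N = A − (1)·I. We want v_2 with N^2 v_2 = 0 but N^1 v_2 ≠ 0; then v_{j-1} := N · v_j for j = 2, …, 2.

Pick v_2 = (1, 0, 0)ᵀ.
Then v_1 = N · v_2 = (0, -1, 0)ᵀ.

Sanity check: (A − (1)·I) v_1 = (0, 0, 0)ᵀ = 0. ✓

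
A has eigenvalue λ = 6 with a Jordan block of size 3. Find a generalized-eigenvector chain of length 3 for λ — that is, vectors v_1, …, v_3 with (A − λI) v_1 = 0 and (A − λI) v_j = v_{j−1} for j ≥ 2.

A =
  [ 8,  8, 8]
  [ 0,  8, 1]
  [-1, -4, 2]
A Jordan chain for λ = 6 of length 3:
v_1 = (-4, -1, 2)ᵀ
v_2 = (2, 0, -1)ᵀ
v_3 = (1, 0, 0)ᵀ

Let N = A − (6)·I. We want v_3 with N^3 v_3 = 0 but N^2 v_3 ≠ 0; then v_{j-1} := N · v_j for j = 3, …, 2.

Pick v_3 = (1, 0, 0)ᵀ.
Then v_2 = N · v_3 = (2, 0, -1)ᵀ.
Then v_1 = N · v_2 = (-4, -1, 2)ᵀ.

Sanity check: (A − (6)·I) v_1 = (0, 0, 0)ᵀ = 0. ✓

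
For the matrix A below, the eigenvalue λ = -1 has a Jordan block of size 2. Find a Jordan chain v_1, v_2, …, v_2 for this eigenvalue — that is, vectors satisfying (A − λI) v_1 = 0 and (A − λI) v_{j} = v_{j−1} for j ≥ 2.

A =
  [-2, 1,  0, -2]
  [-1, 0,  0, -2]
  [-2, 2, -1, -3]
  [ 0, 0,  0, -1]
A Jordan chain for λ = -1 of length 2:
v_1 = (-1, -1, -2, 0)ᵀ
v_2 = (1, 0, 0, 0)ᵀ

Let N = A − (-1)·I. We want v_2 with N^2 v_2 = 0 but N^1 v_2 ≠ 0; then v_{j-1} := N · v_j for j = 2, …, 2.

Pick v_2 = (1, 0, 0, 0)ᵀ.
Then v_1 = N · v_2 = (-1, -1, -2, 0)ᵀ.

Sanity check: (A − (-1)·I) v_1 = (0, 0, 0, 0)ᵀ = 0. ✓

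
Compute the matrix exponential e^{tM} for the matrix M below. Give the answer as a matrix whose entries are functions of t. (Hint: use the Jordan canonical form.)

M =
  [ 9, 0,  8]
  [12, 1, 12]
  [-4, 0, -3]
e^{tM} =
  [2*exp(5*t) - exp(t), 0, 2*exp(5*t) - 2*exp(t)]
  [3*exp(5*t) - 3*exp(t), exp(t), 3*exp(5*t) - 3*exp(t)]
  [-exp(5*t) + exp(t), 0, -exp(5*t) + 2*exp(t)]

Strategy: write M = P · J · P⁻¹ where J is a Jordan canonical form, so e^{tM} = P · e^{tJ} · P⁻¹, and e^{tJ} can be computed block-by-block.

M has Jordan form
J =
  [1, 0, 0]
  [0, 1, 0]
  [0, 0, 5]
(up to reordering of blocks).

Per-block formulas:
  For a 1×1 block at λ = 5: exp(t · [5]) = [e^(5t)].
  For a 1×1 block at λ = 1: exp(t · [1]) = [e^(1t)].

After assembling e^{tJ} and conjugating by P, we get:

e^{tM} =
  [2*exp(5*t) - exp(t), 0, 2*exp(5*t) - 2*exp(t)]
  [3*exp(5*t) - 3*exp(t), exp(t), 3*exp(5*t) - 3*exp(t)]
  [-exp(5*t) + exp(t), 0, -exp(5*t) + 2*exp(t)]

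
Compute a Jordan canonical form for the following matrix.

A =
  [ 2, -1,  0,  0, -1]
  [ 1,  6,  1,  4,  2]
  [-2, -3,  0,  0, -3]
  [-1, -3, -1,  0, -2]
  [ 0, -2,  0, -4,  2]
J_3(2) ⊕ J_2(2)

The characteristic polynomial is
  det(x·I − A) = x^5 - 10*x^4 + 40*x^3 - 80*x^2 + 80*x - 32 = (x - 2)^5

Eigenvalues and multiplicities (the geometric multiplicity of λ is n − rank(A − λI), which equals the number of Jordan blocks for λ):
  λ = 2: algebraic multiplicity = 5, geometric multiplicity = 2

Determining the block sizes for each eigenvalue:
  λ = 2: with am = 5 and gm = 2, the partition is not yet determined (e.g. several partitions of 5 into 2 parts exist). Let N = A − (2)·I. Computing rank(N^1) = 3, rank(N^2) = 1, rank(N^3) = 0; the number of blocks of size ≥ j is rank(N^{j−1}) − rank(N^j), giving [2, 2, 1]. So we have 1 block(s) of size 3, 1 block(s) of size 2 → block sizes [3, 2]

Assembling the blocks gives a Jordan form
J =
  [2, 1, 0, 0, 0]
  [0, 2, 1, 0, 0]
  [0, 0, 2, 0, 0]
  [0, 0, 0, 2, 1]
  [0, 0, 0, 0, 2]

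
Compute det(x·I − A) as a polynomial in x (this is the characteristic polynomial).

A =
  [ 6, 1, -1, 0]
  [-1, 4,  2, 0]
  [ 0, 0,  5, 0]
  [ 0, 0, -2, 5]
x^4 - 20*x^3 + 150*x^2 - 500*x + 625

Expanding det(x·I − A) (e.g. by cofactor expansion or by noting that A is similar to its Jordan form J, which has the same characteristic polynomial as A) gives
  χ_A(x) = x^4 - 20*x^3 + 150*x^2 - 500*x + 625
which factors as (x - 5)^4. The eigenvalues (with algebraic multiplicities) are λ = 5 with multiplicity 4.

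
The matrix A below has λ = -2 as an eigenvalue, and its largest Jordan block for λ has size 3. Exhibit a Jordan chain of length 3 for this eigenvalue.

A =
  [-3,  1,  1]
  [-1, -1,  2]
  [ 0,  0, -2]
A Jordan chain for λ = -2 of length 3:
v_1 = (1, 1, 0)ᵀ
v_2 = (1, 2, 0)ᵀ
v_3 = (0, 0, 1)ᵀ

Let N = A − (-2)·I. We want v_3 with N^3 v_3 = 0 but N^2 v_3 ≠ 0; then v_{j-1} := N · v_j for j = 3, …, 2.

Pick v_3 = (0, 0, 1)ᵀ.
Then v_2 = N · v_3 = (1, 2, 0)ᵀ.
Then v_1 = N · v_2 = (1, 1, 0)ᵀ.

Sanity check: (A − (-2)·I) v_1 = (0, 0, 0)ᵀ = 0. ✓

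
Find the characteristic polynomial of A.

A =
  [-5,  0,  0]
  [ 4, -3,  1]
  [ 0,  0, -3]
x^3 + 11*x^2 + 39*x + 45

Expanding det(x·I − A) (e.g. by cofactor expansion or by noting that A is similar to its Jordan form J, which has the same characteristic polynomial as A) gives
  χ_A(x) = x^3 + 11*x^2 + 39*x + 45
which factors as (x + 3)^2*(x + 5). The eigenvalues (with algebraic multiplicities) are λ = -5 with multiplicity 1, λ = -3 with multiplicity 2.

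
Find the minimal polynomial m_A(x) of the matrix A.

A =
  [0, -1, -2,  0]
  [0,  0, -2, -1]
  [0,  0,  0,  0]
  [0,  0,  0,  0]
x^3

The characteristic polynomial is χ_A(x) = x^4, so the eigenvalues are known. The minimal polynomial is
  m_A(x) = Π_λ (x − λ)^{k_λ}
where k_λ is the size of the *largest* Jordan block for λ (equivalently, the smallest k with (A − λI)^k v = 0 for every generalised eigenvector v of λ).

  λ = 0: largest Jordan block has size 3, contributing (x − 0)^3

So m_A(x) = x^3 = x^3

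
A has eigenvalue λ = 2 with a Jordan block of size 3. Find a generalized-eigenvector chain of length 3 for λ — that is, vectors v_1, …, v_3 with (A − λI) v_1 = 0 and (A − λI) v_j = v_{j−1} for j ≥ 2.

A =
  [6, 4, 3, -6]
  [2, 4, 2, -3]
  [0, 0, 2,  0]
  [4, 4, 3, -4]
A Jordan chain for λ = 2 of length 3:
v_1 = (2, 1, 0, 2)ᵀ
v_2 = (3, 2, 0, 3)ᵀ
v_3 = (0, 0, 1, 0)ᵀ

Let N = A − (2)·I. We want v_3 with N^3 v_3 = 0 but N^2 v_3 ≠ 0; then v_{j-1} := N · v_j for j = 3, …, 2.

Pick v_3 = (0, 0, 1, 0)ᵀ.
Then v_2 = N · v_3 = (3, 2, 0, 3)ᵀ.
Then v_1 = N · v_2 = (2, 1, 0, 2)ᵀ.

Sanity check: (A − (2)·I) v_1 = (0, 0, 0, 0)ᵀ = 0. ✓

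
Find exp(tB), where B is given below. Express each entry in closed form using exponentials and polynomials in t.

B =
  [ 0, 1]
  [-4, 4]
e^{tB} =
  [-2*t*exp(2*t) + exp(2*t), t*exp(2*t)]
  [-4*t*exp(2*t), 2*t*exp(2*t) + exp(2*t)]

Strategy: write B = P · J · P⁻¹ where J is a Jordan canonical form, so e^{tB} = P · e^{tJ} · P⁻¹, and e^{tJ} can be computed block-by-block.

B has Jordan form
J =
  [2, 1]
  [0, 2]
(up to reordering of blocks).

Per-block formulas:
  For a 2×2 Jordan block J_2(2): exp(t · J_2(2)) = e^(2t)·(I + t·N), where N is the 2×2 nilpotent shift.

After assembling e^{tJ} and conjugating by P, we get:

e^{tB} =
  [-2*t*exp(2*t) + exp(2*t), t*exp(2*t)]
  [-4*t*exp(2*t), 2*t*exp(2*t) + exp(2*t)]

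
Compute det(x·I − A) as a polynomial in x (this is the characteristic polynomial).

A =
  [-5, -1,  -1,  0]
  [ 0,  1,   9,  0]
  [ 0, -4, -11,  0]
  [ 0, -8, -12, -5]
x^4 + 20*x^3 + 150*x^2 + 500*x + 625

Expanding det(x·I − A) (e.g. by cofactor expansion or by noting that A is similar to its Jordan form J, which has the same characteristic polynomial as A) gives
  χ_A(x) = x^4 + 20*x^3 + 150*x^2 + 500*x + 625
which factors as (x + 5)^4. The eigenvalues (with algebraic multiplicities) are λ = -5 with multiplicity 4.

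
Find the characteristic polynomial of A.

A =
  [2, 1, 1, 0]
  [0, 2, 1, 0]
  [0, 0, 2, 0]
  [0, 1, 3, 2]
x^4 - 8*x^3 + 24*x^2 - 32*x + 16

Expanding det(x·I − A) (e.g. by cofactor expansion or by noting that A is similar to its Jordan form J, which has the same characteristic polynomial as A) gives
  χ_A(x) = x^4 - 8*x^3 + 24*x^2 - 32*x + 16
which factors as (x - 2)^4. The eigenvalues (with algebraic multiplicities) are λ = 2 with multiplicity 4.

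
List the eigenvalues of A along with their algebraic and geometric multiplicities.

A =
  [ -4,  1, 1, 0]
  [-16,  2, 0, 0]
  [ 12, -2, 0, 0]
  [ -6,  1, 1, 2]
λ = -2: alg = 2, geom = 1; λ = 2: alg = 2, geom = 2

Step 1 — factor the characteristic polynomial to read off the algebraic multiplicities:
  χ_A(x) = (x - 2)^2*(x + 2)^2

Step 2 — compute geometric multiplicities via the rank-nullity identity g(λ) = n − rank(A − λI):
  rank(A − (-2)·I) = 3, so dim ker(A − (-2)·I) = n − 3 = 1
  rank(A − (2)·I) = 2, so dim ker(A − (2)·I) = n − 2 = 2

Summary:
  λ = -2: algebraic multiplicity = 2, geometric multiplicity = 1
  λ = 2: algebraic multiplicity = 2, geometric multiplicity = 2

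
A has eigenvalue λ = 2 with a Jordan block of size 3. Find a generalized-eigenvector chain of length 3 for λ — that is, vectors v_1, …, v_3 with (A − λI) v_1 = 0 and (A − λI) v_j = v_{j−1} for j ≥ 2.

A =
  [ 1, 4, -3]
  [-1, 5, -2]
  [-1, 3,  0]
A Jordan chain for λ = 2 of length 3:
v_1 = (-1, -1, -1)ᵀ
v_2 = (4, 3, 3)ᵀ
v_3 = (0, 1, 0)ᵀ

Let N = A − (2)·I. We want v_3 with N^3 v_3 = 0 but N^2 v_3 ≠ 0; then v_{j-1} := N · v_j for j = 3, …, 2.

Pick v_3 = (0, 1, 0)ᵀ.
Then v_2 = N · v_3 = (4, 3, 3)ᵀ.
Then v_1 = N · v_2 = (-1, -1, -1)ᵀ.

Sanity check: (A − (2)·I) v_1 = (0, 0, 0)ᵀ = 0. ✓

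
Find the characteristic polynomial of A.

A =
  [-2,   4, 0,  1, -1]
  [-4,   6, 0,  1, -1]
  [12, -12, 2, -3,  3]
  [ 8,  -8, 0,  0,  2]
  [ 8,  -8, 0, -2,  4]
x^5 - 10*x^4 + 40*x^3 - 80*x^2 + 80*x - 32

Expanding det(x·I − A) (e.g. by cofactor expansion or by noting that A is similar to its Jordan form J, which has the same characteristic polynomial as A) gives
  χ_A(x) = x^5 - 10*x^4 + 40*x^3 - 80*x^2 + 80*x - 32
which factors as (x - 2)^5. The eigenvalues (with algebraic multiplicities) are λ = 2 with multiplicity 5.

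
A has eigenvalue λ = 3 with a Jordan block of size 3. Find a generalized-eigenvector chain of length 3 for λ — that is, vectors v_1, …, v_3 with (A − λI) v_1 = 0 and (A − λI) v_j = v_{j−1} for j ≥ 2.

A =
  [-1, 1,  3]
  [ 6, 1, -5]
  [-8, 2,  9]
A Jordan chain for λ = 3 of length 3:
v_1 = (-2, 4, -4)ᵀ
v_2 = (-4, 6, -8)ᵀ
v_3 = (1, 0, 0)ᵀ

Let N = A − (3)·I. We want v_3 with N^3 v_3 = 0 but N^2 v_3 ≠ 0; then v_{j-1} := N · v_j for j = 3, …, 2.

Pick v_3 = (1, 0, 0)ᵀ.
Then v_2 = N · v_3 = (-4, 6, -8)ᵀ.
Then v_1 = N · v_2 = (-2, 4, -4)ᵀ.

Sanity check: (A − (3)·I) v_1 = (0, 0, 0)ᵀ = 0. ✓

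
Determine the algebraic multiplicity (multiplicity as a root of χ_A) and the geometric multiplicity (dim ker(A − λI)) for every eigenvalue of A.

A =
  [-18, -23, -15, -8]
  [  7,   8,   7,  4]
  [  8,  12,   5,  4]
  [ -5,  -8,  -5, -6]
λ = -3: alg = 3, geom = 2; λ = -2: alg = 1, geom = 1

Step 1 — factor the characteristic polynomial to read off the algebraic multiplicities:
  χ_A(x) = (x + 2)*(x + 3)^3

Step 2 — compute geometric multiplicities via the rank-nullity identity g(λ) = n − rank(A − λI):
  rank(A − (-3)·I) = 2, so dim ker(A − (-3)·I) = n − 2 = 2
  rank(A − (-2)·I) = 3, so dim ker(A − (-2)·I) = n − 3 = 1

Summary:
  λ = -3: algebraic multiplicity = 3, geometric multiplicity = 2
  λ = -2: algebraic multiplicity = 1, geometric multiplicity = 1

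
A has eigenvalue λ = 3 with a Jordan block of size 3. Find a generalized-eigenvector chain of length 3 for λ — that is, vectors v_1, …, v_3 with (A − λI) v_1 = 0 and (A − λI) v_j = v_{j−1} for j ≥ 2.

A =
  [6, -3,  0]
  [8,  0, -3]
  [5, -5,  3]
A Jordan chain for λ = 3 of length 3:
v_1 = (-15, -15, -25)ᵀ
v_2 = (3, 8, 5)ᵀ
v_3 = (1, 0, 0)ᵀ

Let N = A − (3)·I. We want v_3 with N^3 v_3 = 0 but N^2 v_3 ≠ 0; then v_{j-1} := N · v_j for j = 3, …, 2.

Pick v_3 = (1, 0, 0)ᵀ.
Then v_2 = N · v_3 = (3, 8, 5)ᵀ.
Then v_1 = N · v_2 = (-15, -15, -25)ᵀ.

Sanity check: (A − (3)·I) v_1 = (0, 0, 0)ᵀ = 0. ✓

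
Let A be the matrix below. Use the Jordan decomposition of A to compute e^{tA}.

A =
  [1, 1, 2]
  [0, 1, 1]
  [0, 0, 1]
e^{tA} =
  [exp(t), t*exp(t), t^2*exp(t)/2 + 2*t*exp(t)]
  [0, exp(t), t*exp(t)]
  [0, 0, exp(t)]

Strategy: write A = P · J · P⁻¹ where J is a Jordan canonical form, so e^{tA} = P · e^{tJ} · P⁻¹, and e^{tJ} can be computed block-by-block.

A has Jordan form
J =
  [1, 1, 0]
  [0, 1, 1]
  [0, 0, 1]
(up to reordering of blocks).

Per-block formulas:
  For a 3×3 Jordan block J_3(1): exp(t · J_3(1)) = e^(1t)·(I + t·N + (t^2/2)·N^2), where N is the 3×3 nilpotent shift.

After assembling e^{tJ} and conjugating by P, we get:

e^{tA} =
  [exp(t), t*exp(t), t^2*exp(t)/2 + 2*t*exp(t)]
  [0, exp(t), t*exp(t)]
  [0, 0, exp(t)]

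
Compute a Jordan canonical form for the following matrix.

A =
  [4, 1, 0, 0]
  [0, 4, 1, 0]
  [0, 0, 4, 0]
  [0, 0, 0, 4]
J_3(4) ⊕ J_1(4)

The characteristic polynomial is
  det(x·I − A) = x^4 - 16*x^3 + 96*x^2 - 256*x + 256 = (x - 4)^4

Eigenvalues and multiplicities (the geometric multiplicity of λ is n − rank(A − λI), which equals the number of Jordan blocks for λ):
  λ = 4: algebraic multiplicity = 4, geometric multiplicity = 2

Determining the block sizes for each eigenvalue:
  λ = 4: with am = 4 and gm = 2, the partition is not yet determined (e.g. several partitions of 4 into 2 parts exist). Let N = A − (4)·I. Computing rank(N^1) = 2, rank(N^2) = 1, rank(N^3) = 0; the number of blocks of size ≥ j is rank(N^{j−1}) − rank(N^j), giving [2, 1, 1]. So we have 1 block(s) of size 3, 1 block(s) of size 1 → block sizes [3, 1]

Assembling the blocks gives a Jordan form
J =
  [4, 1, 0, 0]
  [0, 4, 1, 0]
  [0, 0, 4, 0]
  [0, 0, 0, 4]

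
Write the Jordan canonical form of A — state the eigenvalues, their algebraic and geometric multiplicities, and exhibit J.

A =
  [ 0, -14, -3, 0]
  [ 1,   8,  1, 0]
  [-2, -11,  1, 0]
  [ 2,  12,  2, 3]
J_3(3) ⊕ J_1(3)

The characteristic polynomial is
  det(x·I − A) = x^4 - 12*x^3 + 54*x^2 - 108*x + 81 = (x - 3)^4

Eigenvalues and multiplicities (the geometric multiplicity of λ is n − rank(A − λI), which equals the number of Jordan blocks for λ):
  λ = 3: algebraic multiplicity = 4, geometric multiplicity = 2

Determining the block sizes for each eigenvalue:
  λ = 3: with am = 4 and gm = 2, the partition is not yet determined (e.g. several partitions of 4 into 2 parts exist). Let N = A − (3)·I. Computing rank(N^1) = 2, rank(N^2) = 1, rank(N^3) = 0; the number of blocks of size ≥ j is rank(N^{j−1}) − rank(N^j), giving [2, 1, 1]. So we have 1 block(s) of size 3, 1 block(s) of size 1 → block sizes [3, 1]

Assembling the blocks gives a Jordan form
J =
  [3, 1, 0, 0]
  [0, 3, 1, 0]
  [0, 0, 3, 0]
  [0, 0, 0, 3]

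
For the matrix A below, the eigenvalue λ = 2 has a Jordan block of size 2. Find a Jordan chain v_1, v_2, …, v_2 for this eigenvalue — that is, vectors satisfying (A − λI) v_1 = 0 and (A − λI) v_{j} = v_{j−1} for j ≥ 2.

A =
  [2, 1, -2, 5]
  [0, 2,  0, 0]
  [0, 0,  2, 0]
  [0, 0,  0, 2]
A Jordan chain for λ = 2 of length 2:
v_1 = (1, 0, 0, 0)ᵀ
v_2 = (0, 1, 0, 0)ᵀ

Let N = A − (2)·I. We want v_2 with N^2 v_2 = 0 but N^1 v_2 ≠ 0; then v_{j-1} := N · v_j for j = 2, …, 2.

Pick v_2 = (0, 1, 0, 0)ᵀ.
Then v_1 = N · v_2 = (1, 0, 0, 0)ᵀ.

Sanity check: (A − (2)·I) v_1 = (0, 0, 0, 0)ᵀ = 0. ✓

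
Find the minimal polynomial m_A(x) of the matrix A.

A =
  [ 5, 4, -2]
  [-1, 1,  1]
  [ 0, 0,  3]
x^2 - 6*x + 9

The characteristic polynomial is χ_A(x) = (x - 3)^3, so the eigenvalues are known. The minimal polynomial is
  m_A(x) = Π_λ (x − λ)^{k_λ}
where k_λ is the size of the *largest* Jordan block for λ (equivalently, the smallest k with (A − λI)^k v = 0 for every generalised eigenvector v of λ).

  λ = 3: largest Jordan block has size 2, contributing (x − 3)^2

So m_A(x) = (x - 3)^2 = x^2 - 6*x + 9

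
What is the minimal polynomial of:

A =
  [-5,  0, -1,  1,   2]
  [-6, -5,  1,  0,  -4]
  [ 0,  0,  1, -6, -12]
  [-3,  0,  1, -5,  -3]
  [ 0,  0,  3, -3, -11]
x^3 + 15*x^2 + 75*x + 125

The characteristic polynomial is χ_A(x) = (x + 5)^5, so the eigenvalues are known. The minimal polynomial is
  m_A(x) = Π_λ (x − λ)^{k_λ}
where k_λ is the size of the *largest* Jordan block for λ (equivalently, the smallest k with (A − λI)^k v = 0 for every generalised eigenvector v of λ).

  λ = -5: largest Jordan block has size 3, contributing (x + 5)^3

So m_A(x) = (x + 5)^3 = x^3 + 15*x^2 + 75*x + 125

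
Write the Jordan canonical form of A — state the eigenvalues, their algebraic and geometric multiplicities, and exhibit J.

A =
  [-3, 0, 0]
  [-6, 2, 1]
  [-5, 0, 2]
J_1(-3) ⊕ J_2(2)

The characteristic polynomial is
  det(x·I − A) = x^3 - x^2 - 8*x + 12 = (x - 2)^2*(x + 3)

Eigenvalues and multiplicities (the geometric multiplicity of λ is n − rank(A − λI), which equals the number of Jordan blocks for λ):
  λ = -3: algebraic multiplicity = 1, geometric multiplicity = 1
  λ = 2: algebraic multiplicity = 2, geometric multiplicity = 1

Determining the block sizes for each eigenvalue:
  λ = -3: one block (gm = 1), so the single block has size am = 1 → block sizes [1]
  λ = 2: one block (gm = 1), so the single block has size am = 2 → block sizes [2]

Assembling the blocks gives a Jordan form
J =
  [-3, 0, 0]
  [ 0, 2, 1]
  [ 0, 0, 2]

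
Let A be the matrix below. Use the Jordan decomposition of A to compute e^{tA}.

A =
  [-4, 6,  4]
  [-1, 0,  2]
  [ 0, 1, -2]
e^{tA} =
  [-t^2*exp(-2*t) - 2*t*exp(-2*t) + exp(-2*t), 2*t^2*exp(-2*t) + 6*t*exp(-2*t), 2*t^2*exp(-2*t) + 4*t*exp(-2*t)]
  [-t*exp(-2*t), 2*t*exp(-2*t) + exp(-2*t), 2*t*exp(-2*t)]
  [-t^2*exp(-2*t)/2, t^2*exp(-2*t) + t*exp(-2*t), t^2*exp(-2*t) + exp(-2*t)]

Strategy: write A = P · J · P⁻¹ where J is a Jordan canonical form, so e^{tA} = P · e^{tJ} · P⁻¹, and e^{tJ} can be computed block-by-block.

A has Jordan form
J =
  [-2,  1,  0]
  [ 0, -2,  1]
  [ 0,  0, -2]
(up to reordering of blocks).

Per-block formulas:
  For a 3×3 Jordan block J_3(-2): exp(t · J_3(-2)) = e^(-2t)·(I + t·N + (t^2/2)·N^2), where N is the 3×3 nilpotent shift.

After assembling e^{tJ} and conjugating by P, we get:

e^{tA} =
  [-t^2*exp(-2*t) - 2*t*exp(-2*t) + exp(-2*t), 2*t^2*exp(-2*t) + 6*t*exp(-2*t), 2*t^2*exp(-2*t) + 4*t*exp(-2*t)]
  [-t*exp(-2*t), 2*t*exp(-2*t) + exp(-2*t), 2*t*exp(-2*t)]
  [-t^2*exp(-2*t)/2, t^2*exp(-2*t) + t*exp(-2*t), t^2*exp(-2*t) + exp(-2*t)]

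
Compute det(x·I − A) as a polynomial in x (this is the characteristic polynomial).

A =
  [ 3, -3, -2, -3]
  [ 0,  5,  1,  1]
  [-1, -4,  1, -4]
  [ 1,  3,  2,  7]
x^4 - 16*x^3 + 96*x^2 - 256*x + 256

Expanding det(x·I − A) (e.g. by cofactor expansion or by noting that A is similar to its Jordan form J, which has the same characteristic polynomial as A) gives
  χ_A(x) = x^4 - 16*x^3 + 96*x^2 - 256*x + 256
which factors as (x - 4)^4. The eigenvalues (with algebraic multiplicities) are λ = 4 with multiplicity 4.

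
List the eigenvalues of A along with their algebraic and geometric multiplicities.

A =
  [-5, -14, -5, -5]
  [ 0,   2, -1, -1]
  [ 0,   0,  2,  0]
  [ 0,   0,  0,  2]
λ = -5: alg = 1, geom = 1; λ = 2: alg = 3, geom = 2

Step 1 — factor the characteristic polynomial to read off the algebraic multiplicities:
  χ_A(x) = (x - 2)^3*(x + 5)

Step 2 — compute geometric multiplicities via the rank-nullity identity g(λ) = n − rank(A − λI):
  rank(A − (-5)·I) = 3, so dim ker(A − (-5)·I) = n − 3 = 1
  rank(A − (2)·I) = 2, so dim ker(A − (2)·I) = n − 2 = 2

Summary:
  λ = -5: algebraic multiplicity = 1, geometric multiplicity = 1
  λ = 2: algebraic multiplicity = 3, geometric multiplicity = 2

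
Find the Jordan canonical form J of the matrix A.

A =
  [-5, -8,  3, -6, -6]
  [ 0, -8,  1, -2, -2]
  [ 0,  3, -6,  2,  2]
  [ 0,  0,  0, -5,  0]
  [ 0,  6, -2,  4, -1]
J_3(-5) ⊕ J_1(-5) ⊕ J_1(-5)

The characteristic polynomial is
  det(x·I − A) = x^5 + 25*x^4 + 250*x^3 + 1250*x^2 + 3125*x + 3125 = (x + 5)^5

Eigenvalues and multiplicities (the geometric multiplicity of λ is n − rank(A − λI), which equals the number of Jordan blocks for λ):
  λ = -5: algebraic multiplicity = 5, geometric multiplicity = 3

Determining the block sizes for each eigenvalue:
  λ = -5: with am = 5 and gm = 3, the partition is not yet determined (e.g. several partitions of 5 into 3 parts exist). Let N = A − (-5)·I. Computing rank(N^1) = 2, rank(N^2) = 1, rank(N^3) = 0; the number of blocks of size ≥ j is rank(N^{j−1}) − rank(N^j), giving [3, 1, 1]. So we have 1 block(s) of size 3, 2 block(s) of size 1 → block sizes [3, 1, 1]

Assembling the blocks gives a Jordan form
J =
  [-5,  1,  0,  0,  0]
  [ 0, -5,  1,  0,  0]
  [ 0,  0, -5,  0,  0]
  [ 0,  0,  0, -5,  0]
  [ 0,  0,  0,  0, -5]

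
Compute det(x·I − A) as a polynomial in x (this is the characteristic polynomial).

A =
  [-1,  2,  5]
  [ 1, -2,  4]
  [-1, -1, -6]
x^3 + 9*x^2 + 27*x + 27

Expanding det(x·I − A) (e.g. by cofactor expansion or by noting that A is similar to its Jordan form J, which has the same characteristic polynomial as A) gives
  χ_A(x) = x^3 + 9*x^2 + 27*x + 27
which factors as (x + 3)^3. The eigenvalues (with algebraic multiplicities) are λ = -3 with multiplicity 3.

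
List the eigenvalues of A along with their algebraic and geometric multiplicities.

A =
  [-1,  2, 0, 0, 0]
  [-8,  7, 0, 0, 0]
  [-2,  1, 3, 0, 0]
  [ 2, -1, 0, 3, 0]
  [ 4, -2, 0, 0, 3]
λ = 3: alg = 5, geom = 4

Step 1 — factor the characteristic polynomial to read off the algebraic multiplicities:
  χ_A(x) = (x - 3)^5

Step 2 — compute geometric multiplicities via the rank-nullity identity g(λ) = n − rank(A − λI):
  rank(A − (3)·I) = 1, so dim ker(A − (3)·I) = n − 1 = 4

Summary:
  λ = 3: algebraic multiplicity = 5, geometric multiplicity = 4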